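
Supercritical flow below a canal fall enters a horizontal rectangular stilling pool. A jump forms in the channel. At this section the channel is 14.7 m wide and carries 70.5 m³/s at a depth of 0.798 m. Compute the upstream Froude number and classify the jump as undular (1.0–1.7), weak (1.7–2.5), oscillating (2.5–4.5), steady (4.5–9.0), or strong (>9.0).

Fr₁ = 2.15; weak jump

q = Q/b = 70.5/14.7 = 4.80 m²/s; V₁ = q/y₁ = 6.01 m/s. Fr₁ = V₁/√(g·y₁) = 2.15.
Fr₁ = 2.15 lies in the weak range.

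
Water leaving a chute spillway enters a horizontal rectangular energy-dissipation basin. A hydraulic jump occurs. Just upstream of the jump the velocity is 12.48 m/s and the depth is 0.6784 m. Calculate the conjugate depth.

y₂ = 4.314 m

Fr₁ = V₁/√(g·y₁) = 12.48/√(9.81×0.6784) = 4.838.
From the momentum equation for a rectangular channel, y₂/y₁ = ½[√(1 + 8Fr₁²) − 1] = ½[√188.23 − 1] = 6.360.
y₂ = 6.360 × 0.6784 = 4.314 m.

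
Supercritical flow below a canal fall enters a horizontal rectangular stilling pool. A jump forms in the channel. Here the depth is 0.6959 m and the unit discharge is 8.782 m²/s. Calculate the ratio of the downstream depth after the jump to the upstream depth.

V₁ = q/y₁ = 8.782/0.6959 = 12.62 m/s. Fr₁ = V₁/√(g·y₁) = 12.62/√(9.81×0.6959) = 4.830.
Bélanger equation: y₂/y₁ = ½[√(1 + 8Fr₁²) − 1] = ½[√187.62 − 1] = 6.349.

y₂/y₁ = 6.349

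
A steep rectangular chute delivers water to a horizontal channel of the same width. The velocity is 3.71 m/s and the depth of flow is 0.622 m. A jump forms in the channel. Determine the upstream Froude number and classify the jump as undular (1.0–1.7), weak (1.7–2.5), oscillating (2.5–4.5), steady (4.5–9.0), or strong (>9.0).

Fr₁ = 1.50; undular jump

Fr₁ = V₁/√(g·y₁) = 3.71/√(9.81×0.622) = 1.50.
Fr₁ = 1.50 lies in the undular range.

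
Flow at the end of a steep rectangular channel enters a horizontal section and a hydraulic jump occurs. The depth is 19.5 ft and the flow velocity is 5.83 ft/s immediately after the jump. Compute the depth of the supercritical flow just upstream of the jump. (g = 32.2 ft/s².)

y₁ = 1.92 ft

Fr₂ = V₂/√(g·y₂) = 5.83/√(32.2×19.5) = 0.233.
Applying the sequent-depth relation in reverse, y₁/y₂ = ½[√(1 + 8Fr₂²) − 1] = ½[√1.433 − 1] = 0.0986.
y₁ = 0.0986 × 19.5 = 1.92 ft.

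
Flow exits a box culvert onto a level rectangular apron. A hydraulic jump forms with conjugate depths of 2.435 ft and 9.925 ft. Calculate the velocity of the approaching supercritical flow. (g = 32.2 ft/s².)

For a rectangular channel the momentum equation gives q² = ½·g·y₁·y₂·(y₁ + y₂) = ½×32.2×2.435×9.925×12.36 = 4809.
q = √4809 = 69.35 ft²/s.
V₁ = q/y₁ = 69.35/2.435 = 28.48 ft/s.

V₁ = 28.48 ft/s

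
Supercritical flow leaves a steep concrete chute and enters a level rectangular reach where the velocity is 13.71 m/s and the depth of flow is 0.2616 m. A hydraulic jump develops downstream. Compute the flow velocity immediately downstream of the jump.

V₂ = 1.181 m/s

Fr₁ = V₁/√(g·y₁) = 13.71/√(9.81×0.2616) = 8.558.
From the momentum equation for a rectangular channel, y₂/y₁ = ½[√(1 + 8Fr₁²) − 1] = ½[√586.95 − 1] = 11.61.
y₂ = 11.61 × 0.2616 = 3.038 m.
q = V₁·y₁ = 13.71 × 0.2616 = 3.587 m²/s.
V₂ = q/y₂ = 3.587/3.038 = 1.181 m/s.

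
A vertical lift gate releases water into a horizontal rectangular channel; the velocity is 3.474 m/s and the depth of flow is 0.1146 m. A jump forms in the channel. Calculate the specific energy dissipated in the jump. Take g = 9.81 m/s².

Fr₁ = V₁/√(g·y₁) = 3.474/√(9.81×0.1146) = 3.276.
From the momentum equation for a rectangular channel, y₂/y₁ = ½[√(1 + 8Fr₁²) − 1] = ½[√86.881 − 1] = 4.160.
y₂ = 4.160 × 0.1146 = 0.4768 m.
q = V₁·y₁ = 3.474 × 0.1146 = 0.3981 m²/s. V₂ = q/y₂ = 0.3981/0.4768 = 0.8350 m/s. E₁ = y₁ + V₁²/2g = 0.7297 m; E₂ = y₂ + V₂²/2g = 0.5123 m. ΔE = E₁ − E₂ = 0.2174 m.

ΔE = 0.2174 m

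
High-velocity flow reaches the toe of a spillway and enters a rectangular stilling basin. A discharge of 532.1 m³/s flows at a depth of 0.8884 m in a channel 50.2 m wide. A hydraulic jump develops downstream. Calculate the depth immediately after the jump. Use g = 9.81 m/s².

q = Q/b = 532.1/50.2 = 10.60 m²/s; V₁ = q/y₁ = 11.93 m/s. Fr₁ = V₁/√(g·y₁) = 4.041.
Sequent-depth ratio: y₂/y₁ = ½[√(1 + 8Fr₁²) − 1] = ½[√131.67 − 1] = 5.237.
y₂ = 5.237 × 0.8884 = 4.653 m.

y₂ = 4.653 m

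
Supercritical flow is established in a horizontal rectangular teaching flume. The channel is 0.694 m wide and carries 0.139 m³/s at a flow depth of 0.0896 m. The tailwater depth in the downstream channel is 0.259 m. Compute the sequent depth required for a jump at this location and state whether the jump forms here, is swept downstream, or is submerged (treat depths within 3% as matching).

y₂ = 0.261 m; the jump forms here

q = Q/b = 0.139/0.694 = 0.200 m²/s; V₁ = q/y₁ = 2.24 m/s. Fr₁ = V₁/√(g·y₁) = 2.38.
Conjugate-depth relation: y₂/y₁ = ½[√(1 + 8Fr₁²) − 1] = ½[√46.48 − 1] = 2.91.
y₂ = 2.91 × 0.0896 = 0.261 m.
Tailwater y_tw = 0.259 m: y_tw ≈ y₂, so the jump forms here.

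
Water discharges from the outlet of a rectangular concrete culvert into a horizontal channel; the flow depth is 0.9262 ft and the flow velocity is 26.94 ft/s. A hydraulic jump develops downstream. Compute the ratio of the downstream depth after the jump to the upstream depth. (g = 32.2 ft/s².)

y₂/y₁ = 6.494

Fr₁ = V₁/√(g·y₁) = 26.94/√(32.2×0.9262) = 4.933.
Bélanger equation: y₂/y₁ = ½[√(1 + 8Fr₁²) − 1] = ½[√195.68 − 1] = 6.494.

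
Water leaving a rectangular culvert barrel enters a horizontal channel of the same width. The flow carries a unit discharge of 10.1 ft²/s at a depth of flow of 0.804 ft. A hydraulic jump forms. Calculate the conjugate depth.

V₁ = q/y₁ = 10.1/0.804 = 12.6 ft/s. Fr₁ = V₁/√(g·y₁) = 12.6/√(32.2×0.804) = 2.47.
Sequent-depth ratio: y₂/y₁ = ½[√(1 + 8Fr₁²) − 1] = ½[√49.77 − 1] = 3.03.
y₂ = 3.03 × 0.804 = 2.43 ft.

y₂ = 2.43 ft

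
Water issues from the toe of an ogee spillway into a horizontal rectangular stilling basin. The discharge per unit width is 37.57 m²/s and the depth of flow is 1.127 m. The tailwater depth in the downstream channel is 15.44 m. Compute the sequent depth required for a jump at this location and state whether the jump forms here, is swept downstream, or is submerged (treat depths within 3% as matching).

y₂ = 15.43 m; the jump forms here

V₁ = q/y₁ = 37.57/1.127 = 33.34 m/s. Fr₁ = V₁/√(g·y₁) = 33.34/√(9.81×1.127) = 10.03.
Conjugate-depth relation: y₂/y₁ = ½[√(1 + 8Fr₁²) − 1] = ½[√805.14 − 1] = 13.69.
y₂ = 13.69 × 1.127 = 15.43 m.
Tailwater y_tw = 15.44 m: y_tw ≈ y₂, so the jump forms here.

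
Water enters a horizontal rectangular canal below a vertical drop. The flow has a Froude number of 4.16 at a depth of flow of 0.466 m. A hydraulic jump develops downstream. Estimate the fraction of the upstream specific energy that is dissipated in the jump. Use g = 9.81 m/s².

ΔE/E₁ = 0.409 (40.9%)

Fr₁ = 4.16 (given).
Bélanger equation: y₂/y₁ = ½[√(1 + 8Fr₁²) − 1] = ½[√139.4 − 1] = 5.40.
y₂ = 5.40 × 0.466 = 2.52 m.
E₁ = y₁(1 + Fr₁²/2) = 0.466×(1 + 4.16²/2) = 4.50 m. ΔE = (y₂ − y₁)³/(4y₁y₂) = 1.84 m. ΔE/E₁ = 1.84/4.50 = 0.409.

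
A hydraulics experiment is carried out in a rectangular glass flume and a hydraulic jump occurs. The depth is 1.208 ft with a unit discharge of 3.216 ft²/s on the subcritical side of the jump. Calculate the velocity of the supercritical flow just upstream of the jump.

V₂ = q/y₂ = 3.216/1.208 = 2.662 ft/s; Fr₂ = V₂/√(g·y₂) = 0.4269.
Since the conjugate-depth ratio holds either way, y₁/y₂ = ½[√(1 + 8Fr₂²) − 1] = ½[√2.4577 − 1] = 0.2839.
y₁ = 0.2839 × 1.208 = 0.3429 ft.
V₁ = q/y₁ = 3.216/0.3429 = 9.379 ft/s.

V₁ = 9.379 ft/s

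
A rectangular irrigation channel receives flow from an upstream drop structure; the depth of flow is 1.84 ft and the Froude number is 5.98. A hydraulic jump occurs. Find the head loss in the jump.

Fr₁ = 5.98 (given).
Conjugate-depth relation: y₂/y₁ = ½[√(1 + 8Fr₁²) − 1] = ½[√287.1 − 1] = 7.97.
y₂ = 7.97 × 1.84 = 14.7 ft.
V₁ = Fr₁·√(g·y₁) = 5.98×√(32.2×1.84) = 46.0 ft/s; q = V₁·y₁ = 84.7 ft²/s. V₂ = q/y₂ = 84.7/14.7 = 5.77 ft/s. E₁ = y₁ + V₁²/2g = 34.7 ft; E₂ = y₂ + V₂²/2g = 15.2 ft. ΔE = E₁ − E₂ = 19.6 ft.

ΔE = 19.6 ft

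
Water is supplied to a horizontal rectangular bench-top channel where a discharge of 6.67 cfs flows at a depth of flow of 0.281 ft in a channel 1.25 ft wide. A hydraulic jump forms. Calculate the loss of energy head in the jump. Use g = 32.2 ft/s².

q = Q/b = 6.67/1.25 = 5.34 ft²/s; V₁ = q/y₁ = 19.0 ft/s. Fr₁ = V₁/√(g·y₁) = 6.31.
Sequent-depth ratio: y₂/y₁ = ½[√(1 + 8Fr₁²) − 1] = ½[√319.8 − 1] = 8.44.
y₂ = 8.44 × 0.281 = 2.37 ft.
Head loss: ΔE = (y₂ − y₁)³/(4y₁y₂) = (2.37 − 0.281)³/(4×0.281×2.37) = 9.14/2.67 = 3.43 ft.

ΔE = 3.43 ft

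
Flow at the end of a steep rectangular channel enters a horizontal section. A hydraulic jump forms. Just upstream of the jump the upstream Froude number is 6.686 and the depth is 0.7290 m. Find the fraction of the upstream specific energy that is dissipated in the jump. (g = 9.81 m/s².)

Fr₁ = 6.686 (given).
Sequent-depth ratio: y₂/y₁ = ½[√(1 + 8Fr₁²) − 1] = ½[√358.62 − 1] = 8.969.
y₂ = 8.969 × 0.7290 = 6.538 m.
E₁ = y₁(1 + Fr₁²/2) = 0.7290×(1 + 6.686²/2) = 17.02 m. ΔE = (y₂ − y₁)³/(4y₁y₂) = 10.28 m. ΔE/E₁ = 10.28/17.02 = 0.604.

ΔE/E₁ = 0.604 (60.4%)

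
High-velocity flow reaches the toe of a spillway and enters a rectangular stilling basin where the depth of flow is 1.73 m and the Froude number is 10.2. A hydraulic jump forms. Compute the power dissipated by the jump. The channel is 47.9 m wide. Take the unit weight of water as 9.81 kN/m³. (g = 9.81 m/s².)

P = 2293994 kW

Fr₁ = 10.2 (given).
Conjugate-depth relation: y₂/y₁ = ½[√(1 + 8Fr₁²) − 1] = ½[√833.3 − 1] = 13.9.
y₂ = 13.9 × 1.73 = 24.1 m.
Head loss: ΔE = (y₂ − y₁)³/(4y₁y₂) = (24.1 − 1.73)³/(4×1.73×24.1) = 11202/167 = 67.2 m.
V₁ = Fr₁·√(g·y₁) = 10.2×√(9.81×1.73) = 42.0 m/s; q = V₁·y₁ = 72.7 m²/s. Q = q·b = 72.7 × 47.9 = 3482 m³/s. P = γ·Q·ΔE = 9.81 × 3482 × 67.2 = 2293994 kW.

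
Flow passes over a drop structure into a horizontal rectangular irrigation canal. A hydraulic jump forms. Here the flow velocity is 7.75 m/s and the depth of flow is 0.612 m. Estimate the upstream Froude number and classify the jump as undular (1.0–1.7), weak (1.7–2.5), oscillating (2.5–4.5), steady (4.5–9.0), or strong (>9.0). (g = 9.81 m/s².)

Fr₁ = V₁/√(g·y₁) = 7.75/√(9.81×0.612) = 3.16.
Fr₁ = 3.16 lies in the oscillating range.

Fr₁ = 3.16; oscillating jump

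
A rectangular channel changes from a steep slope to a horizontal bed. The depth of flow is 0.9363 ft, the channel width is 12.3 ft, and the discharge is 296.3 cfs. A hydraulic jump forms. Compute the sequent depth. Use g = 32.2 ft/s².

q = Q/b = 296.3/12.3 = 24.09 ft²/s; V₁ = q/y₁ = 25.73 ft/s. Fr₁ = V₁/√(g·y₁) = 4.686.
Sequent-depth ratio: y₂/y₁ = ½[√(1 + 8Fr₁²) − 1] = ½[√176.65 − 1] = 6.145.
y₂ = 6.145 × 0.9363 = 5.754 ft.

y₂ = 5.754 ft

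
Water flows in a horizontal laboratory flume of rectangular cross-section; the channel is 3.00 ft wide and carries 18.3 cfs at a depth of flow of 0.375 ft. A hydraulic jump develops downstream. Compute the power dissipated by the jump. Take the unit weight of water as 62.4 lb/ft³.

q = Q/b = 18.3/3.00 = 6.10 ft²/s; V₁ = q/y₁ = 16.3 ft/s. Fr₁ = V₁/√(g·y₁) = 4.68.
Sequent-depth ratio: y₂/y₁ = ½[√(1 + 8Fr₁²) − 1] = ½[√176.3 − 1] = 6.14.
y₂ = 6.14 × 0.375 = 2.30 ft.
Head loss: ΔE = (y₂ − y₁)³/(4y₁y₂) = (2.30 − 0.375)³/(4×0.375×2.30) = 7.16/3.45 = 2.07 ft.
P = γ·Q·ΔE/550 = 62.4 × 18.3 × 2.07 / 550 = 4.30 hp.

P = 4.30 hp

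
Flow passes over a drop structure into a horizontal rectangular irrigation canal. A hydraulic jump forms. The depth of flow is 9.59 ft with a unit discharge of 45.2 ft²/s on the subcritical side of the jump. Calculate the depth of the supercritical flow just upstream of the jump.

y₁ = 1.22 ft

V₂ = q/y₂ = 45.2/9.59 = 4.71 ft/s; Fr₂ = V₂/√(g·y₂) = 0.268.
From the momentum equation (using Fr₂), y₁/y₂ = ½[√(1 + 8Fr₂²) − 1] = ½[√1.576 − 1] = 0.128.
y₁ = 0.128 × 9.59 = 1.22 ft.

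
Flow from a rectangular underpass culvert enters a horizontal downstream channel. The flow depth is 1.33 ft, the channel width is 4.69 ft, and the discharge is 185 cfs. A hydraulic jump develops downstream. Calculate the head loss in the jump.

ΔE = 6.71 ft

q = Q/b = 185/4.69 = 39.4 ft²/s; V₁ = q/y₁ = 29.7 ft/s. Fr₁ = V₁/√(g·y₁) = 4.53.
By Bélanger, y₂/y₁ = ½[√(1 + 8Fr₁²) − 1] = ½[√165.3 − 1] = 5.93.
y₂ = 5.93 × 1.33 = 7.89 ft.
V₂ = q/y₂ = 39.4/7.89 = 5.00 ft/s. E₁ = y₁ + V₁²/2g = 15.0 ft; E₂ = y₂ + V₂²/2g = 8.27 ft. ΔE = E₁ − E₂ = 6.71 ft.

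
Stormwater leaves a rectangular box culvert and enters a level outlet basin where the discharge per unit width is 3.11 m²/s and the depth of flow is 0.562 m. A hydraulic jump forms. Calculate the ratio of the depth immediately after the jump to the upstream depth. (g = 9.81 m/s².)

y₂/y₁ = 2.87

V₁ = q/y₁ = 3.11/0.562 = 5.53 m/s. Fr₁ = V₁/√(g·y₁) = 5.53/√(9.81×0.562) = 2.36.
Conjugate-depth relation: y₂/y₁ = ½[√(1 + 8Fr₁²) − 1] = ½[√45.44 − 1] = 2.87.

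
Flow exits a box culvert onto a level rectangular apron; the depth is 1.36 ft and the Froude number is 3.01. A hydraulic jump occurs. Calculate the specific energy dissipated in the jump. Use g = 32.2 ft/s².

ΔE = 1.94 ft

Fr₁ = 3.01 (given).
Conjugate-depth relation: y₂/y₁ = ½[√(1 + 8Fr₁²) − 1] = ½[√73.48 − 1] = 3.79.
y₂ = 3.79 × 1.36 = 5.15 ft.
Head loss: ΔE = (y₂ − y₁)³/(4y₁y₂) = (5.15 − 1.36)³/(4×1.36×5.15) = 54.4/28.0 = 1.94 ft.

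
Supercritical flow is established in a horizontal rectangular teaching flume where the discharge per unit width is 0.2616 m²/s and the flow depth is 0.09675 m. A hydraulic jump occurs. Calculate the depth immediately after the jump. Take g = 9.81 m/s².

y₂ = 0.3344 m

V₁ = q/y₁ = 0.2616/0.09675 = 2.704 m/s. Fr₁ = V₁/√(g·y₁) = 2.704/√(9.81×0.09675) = 2.775.
Bélanger equation: y₂/y₁ = ½[√(1 + 8Fr₁²) − 1] = ½[√62.623 − 1] = 3.457.
y₂ = 3.457 × 0.09675 = 0.3344 m.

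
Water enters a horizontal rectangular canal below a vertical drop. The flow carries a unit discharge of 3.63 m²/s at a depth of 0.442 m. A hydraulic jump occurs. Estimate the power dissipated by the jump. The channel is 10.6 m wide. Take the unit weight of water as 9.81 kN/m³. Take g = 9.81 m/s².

P = 564 kW

V₁ = q/y₁ = 3.63/0.442 = 8.21 m/s. Fr₁ = V₁/√(g·y₁) = 8.21/√(9.81×0.442) = 3.94.
From the momentum equation for a rectangular channel, y₂/y₁ = ½[√(1 + 8Fr₁²) − 1] = ½[√125.4 − 1] = 5.10.
y₂ = 5.10 × 0.442 = 2.25 m.
V₂ = q/y₂ = 3.63/2.25 = 1.61 m/s. E₁ = y₁ + V₁²/2g = 3.88 m; E₂ = y₂ + V₂²/2g = 2.39 m. ΔE = E₁ − E₂ = 1.49 m.
Q = q·b = 3.63 × 10.6 = 38.5 m³/s. P = γ·Q·ΔE = 9.81 × 38.5 × 1.49 = 564 kW.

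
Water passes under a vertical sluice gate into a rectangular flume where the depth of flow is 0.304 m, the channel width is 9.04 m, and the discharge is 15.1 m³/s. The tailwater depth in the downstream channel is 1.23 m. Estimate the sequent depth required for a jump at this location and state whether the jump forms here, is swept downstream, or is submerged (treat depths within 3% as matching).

y₂ = 1.22 m; the jump forms here

q = Q/b = 15.1/9.04 = 1.67 m²/s; V₁ = q/y₁ = 5.49 m/s. Fr₁ = V₁/√(g·y₁) = 3.18.
By Bélanger, y₂/y₁ = ½[√(1 + 8Fr₁²) − 1] = ½[√81.99 − 1] = 4.03.
y₂ = 4.03 × 0.304 = 1.22 m.
Tailwater y_tw = 1.23 m: y_tw ≈ y₂, so the jump forms here.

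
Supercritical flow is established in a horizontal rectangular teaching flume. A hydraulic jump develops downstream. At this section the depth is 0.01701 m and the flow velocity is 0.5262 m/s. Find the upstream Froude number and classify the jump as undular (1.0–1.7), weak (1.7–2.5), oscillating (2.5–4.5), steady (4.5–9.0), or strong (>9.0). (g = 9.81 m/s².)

Fr₁ = V₁/√(g·y₁) = 0.5262/√(9.81×0.01701) = 1.288.
Fr₁ = 1.288 lies in the undular range.

Fr₁ = 1.288; undular jump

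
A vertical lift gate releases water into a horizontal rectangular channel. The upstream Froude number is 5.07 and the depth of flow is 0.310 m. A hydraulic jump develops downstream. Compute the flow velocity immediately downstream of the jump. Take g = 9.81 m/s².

Fr₁ = 5.07 (given).
Sequent-depth ratio: y₂/y₁ = ½[√(1 + 8Fr₁²) − 1] = ½[√206.6 − 1] = 6.69.
y₂ = 6.69 × 0.310 = 2.07 m.
V₁ = Fr₁·√(g·y₁) = 5.07×√(9.81×0.310) = 8.84 m/s; q = V₁·y₁ = 2.74 m²/s.
V₂ = q/y₂ = 2.74/2.07 = 1.32 m/s.

V₂ = 1.32 m/s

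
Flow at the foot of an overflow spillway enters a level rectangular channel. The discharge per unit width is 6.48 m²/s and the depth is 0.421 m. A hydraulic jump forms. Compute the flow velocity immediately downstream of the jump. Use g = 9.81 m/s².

V₂ = 1.51 m/s

V₁ = q/y₁ = 6.48/0.421 = 15.4 m/s. Fr₁ = V₁/√(g·y₁) = 15.4/√(9.81×0.421) = 7.57.
Conjugate-depth relation: y₂/y₁ = ½[√(1 + 8Fr₁²) − 1] = ½[√459.9 − 1] = 10.2.
y₂ = 10.2 × 0.421 = 4.30 m.
V₂ = q/y₂ = 6.48/4.30 = 1.51 m/s.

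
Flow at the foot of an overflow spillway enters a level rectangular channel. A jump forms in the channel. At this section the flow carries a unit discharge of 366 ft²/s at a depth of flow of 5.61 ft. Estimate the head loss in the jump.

V₁ = q/y₁ = 366/5.61 = 65.2 ft/s. Fr₁ = V₁/√(g·y₁) = 65.2/√(32.2×5.61) = 4.85.
Sequent-depth ratio: y₂/y₁ = ½[√(1 + 8Fr₁²) − 1] = ½[√189.5 − 1] = 6.38.
y₂ = 6.38 × 5.61 = 35.8 ft.
Head loss: ΔE = (y₂ − y₁)³/(4y₁y₂) = (35.8 − 5.61)³/(4×5.61×35.8) = 27539/804 = 34.3 ft.

ΔE = 34.3 ft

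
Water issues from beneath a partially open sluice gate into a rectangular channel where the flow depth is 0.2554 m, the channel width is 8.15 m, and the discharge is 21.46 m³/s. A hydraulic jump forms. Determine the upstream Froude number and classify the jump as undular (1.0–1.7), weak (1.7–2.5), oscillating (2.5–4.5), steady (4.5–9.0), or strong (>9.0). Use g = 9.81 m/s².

Fr₁ = 6.513; steady jump

q = Q/b = 21.46/8.15 = 2.633 m²/s; V₁ = q/y₁ = 10.31 m/s. Fr₁ = V₁/√(g·y₁) = 6.513.
Fr₁ = 6.513 lies in the steady range.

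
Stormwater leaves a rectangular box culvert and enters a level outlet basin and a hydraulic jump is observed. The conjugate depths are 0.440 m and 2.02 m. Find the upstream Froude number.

Fr₁ = 3.58

For a rectangular channel the momentum equation gives q² = ½·g·y₁·y₂·(y₁ + y₂) = ½×9.81×0.440×2.02×2.46 = 10.7.
q = √10.7 = 3.27 m²/s.
V₁ = q/y₁ = 7.44 m/s; Fr₁ = V₁/√(g·y₁) = 3.58.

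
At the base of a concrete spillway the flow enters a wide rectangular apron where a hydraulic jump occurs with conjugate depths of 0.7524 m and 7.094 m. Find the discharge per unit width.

For a rectangular channel the momentum equation gives q² = ½·g·y₁·y₂·(y₁ + y₂) = ½×9.81×0.7524×7.094×7.846 = 205.4.
q = √205.4 = 14.33 m²/s.

q = 14.33 m²/s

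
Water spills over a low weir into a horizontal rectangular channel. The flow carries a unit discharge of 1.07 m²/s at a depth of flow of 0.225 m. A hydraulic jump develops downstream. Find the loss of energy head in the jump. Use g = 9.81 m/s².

V₁ = q/y₁ = 1.07/0.225 = 4.76 m/s. Fr₁ = V₁/√(g·y₁) = 4.76/√(9.81×0.225) = 3.20.
Sequent-depth ratio: y₂/y₁ = ½[√(1 + 8Fr₁²) − 1] = ½[√82.97 − 1] = 4.05.
y₂ = 4.05 × 0.225 = 0.912 m.
Head loss: ΔE = (y₂ − y₁)³/(4y₁y₂) = (0.912 − 0.225)³/(4×0.225×0.912) = 0.325/0.821 = 0.395 m.

ΔE = 0.395 m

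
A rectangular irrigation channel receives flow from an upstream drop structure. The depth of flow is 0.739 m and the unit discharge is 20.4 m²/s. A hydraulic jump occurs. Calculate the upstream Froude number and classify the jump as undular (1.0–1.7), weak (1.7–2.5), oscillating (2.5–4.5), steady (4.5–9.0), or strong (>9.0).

Fr₁ = 10.3; strong jump

V₁ = q/y₁ = 20.4/0.739 = 27.6 m/s. Fr₁ = V₁/√(g·y₁) = 27.6/√(9.81×0.739) = 10.3.
Fr₁ = 10.3 lies in the strong range.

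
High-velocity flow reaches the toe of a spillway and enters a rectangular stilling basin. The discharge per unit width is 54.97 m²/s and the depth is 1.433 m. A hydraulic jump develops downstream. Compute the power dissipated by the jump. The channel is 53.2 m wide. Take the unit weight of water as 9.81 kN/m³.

P = 1607097 kW

V₁ = q/y₁ = 54.97/1.433 = 38.36 m/s. Fr₁ = V₁/√(g·y₁) = 38.36/√(9.81×1.433) = 10.23.
Conjugate-depth relation: y₂/y₁ = ½[√(1 + 8Fr₁²) − 1] = ½[√838.40 − 1] = 13.98.
y₂ = 13.98 × 1.433 = 20.03 m.
Head loss: ΔE = (y₂ − y₁)³/(4y₁y₂) = (20.03 − 1.433)³/(4×1.433×20.03) = 6432/114.8 = 56.02 m.
Q = q·b = 54.97 × 53.2 = 2924 m³/s. P = γ·Q·ΔE = 9.81 × 2924 × 56.02 = 1607097 kW.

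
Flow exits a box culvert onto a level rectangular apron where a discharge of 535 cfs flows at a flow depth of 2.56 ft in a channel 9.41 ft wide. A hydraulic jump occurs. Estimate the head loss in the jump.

ΔE = 1.70 ft

q = Q/b = 535/9.41 = 56.9 ft²/s; V₁ = q/y₁ = 22.2 ft/s. Fr₁ = V₁/√(g·y₁) = 2.45.
Sequent-depth ratio: y₂/y₁ = ½[√(1 + 8Fr₁²) − 1] = ½[√48.87 − 1] = 3.00.
y₂ = 3.00 × 2.56 = 7.67 ft.
V₂ = q/y₂ = 56.9/7.67 = 7.41 ft/s. E₁ = y₁ + V₁²/2g = 10.2 ft; E₂ = y₂ + V₂²/2g = 8.52 ft. ΔE = E₁ − E₂ = 1.70 ft.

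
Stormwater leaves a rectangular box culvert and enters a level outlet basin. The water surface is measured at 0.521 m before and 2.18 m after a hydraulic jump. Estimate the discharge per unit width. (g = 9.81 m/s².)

For a rectangular channel the momentum equation gives q² = ½·g·y₁·y₂·(y₁ + y₂) = ½×9.81×0.521×2.18×2.70 = 15.0.
q = √15.0 = 3.88 m²/s.

q = 3.88 m²/s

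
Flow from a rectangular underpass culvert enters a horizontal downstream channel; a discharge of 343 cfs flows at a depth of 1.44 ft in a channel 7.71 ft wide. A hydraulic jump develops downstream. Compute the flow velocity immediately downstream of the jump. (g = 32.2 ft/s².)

V₂ = 5.20 ft/s

q = Q/b = 343/7.71 = 44.5 ft²/s; V₁ = q/y₁ = 30.9 ft/s. Fr₁ = V₁/√(g·y₁) = 4.54.
From the momentum equation for a rectangular channel, y₂/y₁ = ½[√(1 + 8Fr₁²) − 1] = ½[√165.7 − 1] = 5.94.
y₂ = 5.94 × 1.44 = 8.55 ft.
V₂ = q/y₂ = 44.5/8.55 = 5.20 ft/s.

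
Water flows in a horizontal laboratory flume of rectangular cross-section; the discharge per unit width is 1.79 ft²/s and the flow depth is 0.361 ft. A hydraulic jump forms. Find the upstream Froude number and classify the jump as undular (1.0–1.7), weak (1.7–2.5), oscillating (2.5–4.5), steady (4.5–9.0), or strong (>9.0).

V₁ = q/y₁ = 1.79/0.361 = 4.96 ft/s. Fr₁ = V₁/√(g·y₁) = 4.96/√(32.2×0.361) = 1.45.
Fr₁ = 1.45 lies in the undular range.

Fr₁ = 1.45; undular jump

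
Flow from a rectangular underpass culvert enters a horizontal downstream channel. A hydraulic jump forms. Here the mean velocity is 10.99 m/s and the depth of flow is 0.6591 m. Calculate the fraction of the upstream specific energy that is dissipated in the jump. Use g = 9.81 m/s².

ΔE/E₁ = 0.427 (42.7%)

Fr₁ = V₁/√(g·y₁) = 10.99/√(9.81×0.6591) = 4.322.
By Bélanger, y₂/y₁ = ½[√(1 + 8Fr₁²) − 1] = ½[√150.44 − 1] = 5.633.
y₂ = 5.633 × 0.6591 = 3.713 m.
E₁ = y₁ + V₁²/2g = 6.815 m. ΔE = (y₂ − y₁)³/(4y₁y₂) = 2.909 m. ΔE/E₁ = 2.909/6.815 = 0.427.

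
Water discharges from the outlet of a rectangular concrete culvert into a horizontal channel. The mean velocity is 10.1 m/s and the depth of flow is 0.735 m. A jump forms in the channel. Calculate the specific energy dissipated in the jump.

Fr₁ = V₁/√(g·y₁) = 10.1/√(9.81×0.735) = 3.76.
Sequent-depth ratio: y₂/y₁ = ½[√(1 + 8Fr₁²) − 1] = ½[√114.2 − 1] = 4.84.
y₂ = 4.84 × 0.735 = 3.56 m.
Head loss: ΔE = (y₂ − y₁)³/(4y₁y₂) = (3.56 − 0.735)³/(4×0.735×3.56) = 22.5/10.5 = 2.15 m.

ΔE = 2.15 m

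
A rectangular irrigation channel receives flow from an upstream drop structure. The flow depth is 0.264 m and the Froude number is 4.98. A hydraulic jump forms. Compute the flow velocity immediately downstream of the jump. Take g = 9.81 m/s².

Fr₁ = 4.98 (given).
Conjugate-depth relation: y₂/y₁ = ½[√(1 + 8Fr₁²) − 1] = ½[√199.4 − 1] = 6.56.
y₂ = 6.56 × 0.264 = 1.73 m.
V₁ = Fr₁·√(g·y₁) = 4.98×√(9.81×0.264) = 8.01 m/s; q = V₁·y₁ = 2.12 m²/s.
V₂ = q/y₂ = 2.12/1.73 = 1.22 m/s.

V₂ = 1.22 m/s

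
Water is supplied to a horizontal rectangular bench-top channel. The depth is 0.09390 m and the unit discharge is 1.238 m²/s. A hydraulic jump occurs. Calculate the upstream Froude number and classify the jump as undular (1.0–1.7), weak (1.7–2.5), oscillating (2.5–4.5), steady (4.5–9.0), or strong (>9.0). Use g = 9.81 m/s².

Fr₁ = 13.74; strong jump

V₁ = q/y₁ = 1.238/0.09390 = 13.18 m/s. Fr₁ = V₁/√(g·y₁) = 13.18/√(9.81×0.09390) = 13.74.
Fr₁ = 13.74 lies in the strong range.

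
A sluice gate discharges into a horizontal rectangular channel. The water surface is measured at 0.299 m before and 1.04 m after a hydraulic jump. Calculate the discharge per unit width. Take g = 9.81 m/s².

q = 1.43 m²/s

For a rectangular channel the momentum equation gives q² = ½·g·y₁·y₂·(y₁ + y₂) = ½×9.81×0.299×1.04×1.34 = 2.04.
q = √2.04 = 1.43 m²/s.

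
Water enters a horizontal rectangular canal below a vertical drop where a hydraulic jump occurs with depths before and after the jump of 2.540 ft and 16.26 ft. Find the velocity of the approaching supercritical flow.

V₁ = 44.02 ft/s

For a rectangular channel the momentum equation gives q² = ½·g·y₁·y₂·(y₁ + y₂) = ½×32.2×2.540×16.26×18.80 = 12501.
q = √12501 = 111.8 ft²/s.
V₁ = q/y₁ = 111.8/2.540 = 44.02 ft/s.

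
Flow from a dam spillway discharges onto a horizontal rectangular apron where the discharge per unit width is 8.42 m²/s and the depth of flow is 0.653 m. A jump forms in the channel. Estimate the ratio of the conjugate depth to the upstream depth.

y₂/y₁ = 6.72

V₁ = q/y₁ = 8.42/0.653 = 12.9 m/s. Fr₁ = V₁/√(g·y₁) = 12.9/√(9.81×0.653) = 5.09.
From the momentum equation for a rectangular channel, y₂/y₁ = ½[√(1 + 8Fr₁²) − 1] = ½[√208.6 − 1] = 6.72.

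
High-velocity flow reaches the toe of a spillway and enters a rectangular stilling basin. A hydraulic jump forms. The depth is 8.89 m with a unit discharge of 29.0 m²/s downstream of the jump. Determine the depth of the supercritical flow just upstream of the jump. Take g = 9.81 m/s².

y₁ = 1.80 m

V₂ = q/y₂ = 29.0/8.89 = 3.26 m/s; Fr₂ = V₂/√(g·y₂) = 0.349.
Since the conjugate-depth ratio holds either way, y₁/y₂ = ½[√(1 + 8Fr₂²) − 1] = ½[√1.976 − 1] = 0.203.
y₁ = 0.203 × 8.89 = 1.80 m.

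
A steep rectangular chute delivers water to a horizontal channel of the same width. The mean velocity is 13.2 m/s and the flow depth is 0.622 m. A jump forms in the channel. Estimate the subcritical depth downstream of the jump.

Fr₁ = V₁/√(g·y₁) = 13.2/√(9.81×0.622) = 5.34.
Conjugate-depth relation: y₂/y₁ = ½[√(1 + 8Fr₁²) − 1] = ½[√229.4 − 1] = 7.07.
y₂ = 7.07 × 0.622 = 4.40 m.

y₂ = 4.40 m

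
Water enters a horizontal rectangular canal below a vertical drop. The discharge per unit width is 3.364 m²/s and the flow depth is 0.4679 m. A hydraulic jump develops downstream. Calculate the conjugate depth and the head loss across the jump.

V₁ = q/y₁ = 3.364/0.4679 = 7.190 m/s. Fr₁ = V₁/√(g·y₁) = 7.190/√(9.81×0.4679) = 3.356.
Conjugate-depth relation: y₂/y₁ = ½[√(1 + 8Fr₁²) − 1] = ½[√91.089 − 1] = 4.272.
y₂ = 4.272 × 0.4679 = 1.999 m.
V₂ = q/y₂ = 3.364/1.999 = 1.683 m/s. E₁ = y₁ + V₁²/2g = 3.102 m; E₂ = y₂ + V₂²/2g = 2.143 m. ΔE = E₁ − E₂ = 0.9592 m.

y₂ = 1.999 m; ΔE = 0.9592 m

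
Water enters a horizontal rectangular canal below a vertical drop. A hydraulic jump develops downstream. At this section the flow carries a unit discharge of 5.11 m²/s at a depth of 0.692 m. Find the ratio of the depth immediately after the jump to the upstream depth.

y₂/y₁ = 3.54

V₁ = q/y₁ = 5.11/0.692 = 7.38 m/s. Fr₁ = V₁/√(g·y₁) = 7.38/√(9.81×0.692) = 2.83.
Bélanger equation: y₂/y₁ = ½[√(1 + 8Fr₁²) − 1] = ½[√65.26 − 1] = 3.54.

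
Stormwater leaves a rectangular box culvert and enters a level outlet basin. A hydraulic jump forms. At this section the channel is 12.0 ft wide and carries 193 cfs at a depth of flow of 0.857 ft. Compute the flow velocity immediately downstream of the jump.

V₂ = 4.10 ft/s

q = Q/b = 193/12.0 = 16.1 ft²/s; V₁ = q/y₁ = 18.8 ft/s. Fr₁ = V₁/√(g·y₁) = 3.57.
Bélanger equation: y₂/y₁ = ½[√(1 + 8Fr₁²) − 1] = ½[√103.1 − 1] = 4.58.
y₂ = 4.58 × 0.857 = 3.92 ft.
V₂ = q/y₂ = 16.1/3.92 = 4.10 ft/s.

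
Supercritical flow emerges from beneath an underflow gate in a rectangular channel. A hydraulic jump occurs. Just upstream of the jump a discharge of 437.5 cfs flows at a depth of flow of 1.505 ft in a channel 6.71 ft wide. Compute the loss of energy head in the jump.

ΔE = 17.71 ft

q = Q/b = 437.5/6.71 = 65.20 ft²/s; V₁ = q/y₁ = 43.32 ft/s. Fr₁ = V₁/√(g·y₁) = 6.223.
Bélanger equation: y₂/y₁ = ½[√(1 + 8Fr₁²) − 1] = ½[√310.84 − 1] = 8.315.
y₂ = 8.315 × 1.505 = 12.51 ft.
Head loss: ΔE = (y₂ − y₁)³/(4y₁y₂) = (12.51 − 1.505)³/(4×1.505×12.51) = 1334/75.34 = 17.71 ft.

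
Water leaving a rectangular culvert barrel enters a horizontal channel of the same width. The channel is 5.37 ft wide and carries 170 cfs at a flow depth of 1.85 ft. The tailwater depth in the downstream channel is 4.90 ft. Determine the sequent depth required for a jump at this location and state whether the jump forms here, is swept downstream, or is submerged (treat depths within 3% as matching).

y₂ = 4.95 ft; the jump forms here

q = Q/b = 170/5.37 = 31.7 ft²/s; V₁ = q/y₁ = 17.1 ft/s. Fr₁ = V₁/√(g·y₁) = 2.22.
Sequent-depth ratio: y₂/y₁ = ½[√(1 + 8Fr₁²) − 1] = ½[√40.32 − 1] = 2.68.
y₂ = 2.68 × 1.85 = 4.95 ft.
Tailwater y_tw = 4.90 ft: y_tw ≈ y₂, so the jump forms here.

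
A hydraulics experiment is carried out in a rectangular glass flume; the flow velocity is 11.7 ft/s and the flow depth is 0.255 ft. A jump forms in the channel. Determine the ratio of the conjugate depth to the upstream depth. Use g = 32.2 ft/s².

Fr₁ = V₁/√(g·y₁) = 11.7/√(32.2×0.255) = 4.08.
Conjugate-depth relation: y₂/y₁ = ½[√(1 + 8Fr₁²) − 1] = ½[√134.4 − 1] = 5.30.

y₂/y₁ = 5.30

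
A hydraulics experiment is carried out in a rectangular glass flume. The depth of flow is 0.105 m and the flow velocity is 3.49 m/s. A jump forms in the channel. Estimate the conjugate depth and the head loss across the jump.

y₂ = 0.461 m; ΔE = 0.233 m

Fr₁ = V₁/√(g·y₁) = 3.49/√(9.81×0.105) = 3.44.
Sequent-depth ratio: y₂/y₁ = ½[√(1 + 8Fr₁²) − 1] = ½[√95.60 − 1] = 4.39.
y₂ = 4.39 × 0.105 = 0.461 m.
Head loss: ΔE = (y₂ − y₁)³/(4y₁y₂) = (0.461 − 0.105)³/(4×0.105×0.461) = 0.0450/0.194 = 0.233 m.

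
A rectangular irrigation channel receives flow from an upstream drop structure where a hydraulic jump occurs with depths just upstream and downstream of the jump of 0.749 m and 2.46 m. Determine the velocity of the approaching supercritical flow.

For a rectangular channel the momentum equation gives q² = ½·g·y₁·y₂·(y₁ + y₂) = ½×9.81×0.749×2.46×3.21 = 29.0.
q = √29.0 = 5.39 m²/s.
V₁ = q/y₁ = 5.39/0.749 = 7.19 m/s.

V₁ = 7.19 m/s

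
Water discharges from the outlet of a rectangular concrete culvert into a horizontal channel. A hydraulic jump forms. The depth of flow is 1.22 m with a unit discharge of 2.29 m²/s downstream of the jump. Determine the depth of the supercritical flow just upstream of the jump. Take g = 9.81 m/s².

V₂ = q/y₂ = 2.29/1.22 = 1.88 m/s; Fr₂ = V₂/√(g·y₂) = 0.543.
The Bélanger relation is symmetric: y₁/y₂ = ½[√(1 + 8Fr₂²) − 1] = ½[√3.355 − 1] = 0.416.
y₁ = 0.416 × 1.22 = 0.507 m.

y₁ = 0.507 m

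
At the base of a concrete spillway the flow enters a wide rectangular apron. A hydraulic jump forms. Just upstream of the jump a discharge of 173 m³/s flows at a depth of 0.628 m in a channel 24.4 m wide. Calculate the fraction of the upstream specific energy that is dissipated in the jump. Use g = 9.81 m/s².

q = Q/b = 173/24.4 = 7.09 m²/s; V₁ = q/y₁ = 11.3 m/s. Fr₁ = V₁/√(g·y₁) = 4.55.
Conjugate-depth relation: y₂/y₁ = ½[√(1 + 8Fr₁²) − 1] = ½[√166.5 − 1] = 5.95.
y₂ = 5.95 × 0.628 = 3.74 m.
E₁ = y₁ + V₁²/2g = 7.12 m. ΔE = (y₂ − y₁)³/(4y₁y₂) = 3.20 m. ΔE/E₁ = 3.20/7.12 = 0.450.

ΔE/E₁ = 0.450 (45.0%)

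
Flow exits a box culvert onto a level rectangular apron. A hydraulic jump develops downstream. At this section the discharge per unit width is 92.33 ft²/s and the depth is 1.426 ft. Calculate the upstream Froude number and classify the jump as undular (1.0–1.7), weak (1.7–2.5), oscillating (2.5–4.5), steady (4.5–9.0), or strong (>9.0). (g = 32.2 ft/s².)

Fr₁ = 9.555; strong jump

V₁ = q/y₁ = 92.33/1.426 = 64.75 ft/s. Fr₁ = V₁/√(g·y₁) = 64.75/√(32.2×1.426) = 9.555.
Fr₁ = 9.555 lies in the strong range.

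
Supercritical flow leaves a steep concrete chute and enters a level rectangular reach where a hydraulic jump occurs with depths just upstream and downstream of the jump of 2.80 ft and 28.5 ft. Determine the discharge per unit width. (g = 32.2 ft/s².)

For a rectangular channel the momentum equation gives q² = ½·g·y₁·y₂·(y₁ + y₂) = ½×32.2×2.80×28.5×31.3 = 40214.
q = √40214 = 201 ft²/s.

q = 201 ft²/s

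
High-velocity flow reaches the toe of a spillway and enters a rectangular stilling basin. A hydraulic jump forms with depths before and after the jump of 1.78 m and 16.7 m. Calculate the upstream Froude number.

For a rectangular channel the momentum equation gives q² = ½·g·y₁·y₂·(y₁ + y₂) = ½×9.81×1.78×16.7×18.5 = 2694.
q = √2694 = 51.9 m²/s.
V₁ = q/y₁ = 29.2 m/s; Fr₁ = V₁/√(g·y₁) = 6.98.

Fr₁ = 6.98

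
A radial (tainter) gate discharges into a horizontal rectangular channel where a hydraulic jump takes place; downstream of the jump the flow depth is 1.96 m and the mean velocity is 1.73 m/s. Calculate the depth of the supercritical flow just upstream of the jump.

y₁ = 0.488 m

Fr₂ = V₂/√(g·y₂) = 1.73/√(9.81×1.96) = 0.395.
Applying the sequent-depth relation in reverse, y₁/y₂ = ½[√(1 + 8Fr₂²) − 1] = ½[√2.245 − 1] = 0.249.
y₁ = 0.249 × 1.96 = 0.488 m.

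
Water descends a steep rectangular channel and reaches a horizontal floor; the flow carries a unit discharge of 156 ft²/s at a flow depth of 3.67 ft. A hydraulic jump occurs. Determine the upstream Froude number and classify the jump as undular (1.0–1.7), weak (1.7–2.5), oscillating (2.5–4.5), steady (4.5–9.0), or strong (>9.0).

V₁ = q/y₁ = 156/3.67 = 42.5 ft/s. Fr₁ = V₁/√(g·y₁) = 42.5/√(32.2×3.67) = 3.91.
Fr₁ = 3.91 lies in the oscillating range.

Fr₁ = 3.91; oscillating jump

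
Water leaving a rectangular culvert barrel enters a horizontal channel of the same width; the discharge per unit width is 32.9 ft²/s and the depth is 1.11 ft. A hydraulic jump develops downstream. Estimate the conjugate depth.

y₂ = 7.25 ft

V₁ = q/y₁ = 32.9/1.11 = 29.6 ft/s. Fr₁ = V₁/√(g·y₁) = 29.6/√(32.2×1.11) = 4.96.
By Bélanger, y₂/y₁ = ½[√(1 + 8Fr₁²) − 1] = ½[√197.6 − 1] = 6.53.
y₂ = 6.53 × 1.11 = 7.25 ft.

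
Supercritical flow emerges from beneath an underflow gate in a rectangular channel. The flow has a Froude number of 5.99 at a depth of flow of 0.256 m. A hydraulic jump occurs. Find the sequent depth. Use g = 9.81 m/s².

y₂ = 2.04 m

Fr₁ = 5.99 (given).
Sequent-depth ratio: y₂/y₁ = ½[√(1 + 8Fr₁²) − 1] = ½[√288.0 − 1] = 7.99.
y₂ = 7.99 × 0.256 = 2.04 m.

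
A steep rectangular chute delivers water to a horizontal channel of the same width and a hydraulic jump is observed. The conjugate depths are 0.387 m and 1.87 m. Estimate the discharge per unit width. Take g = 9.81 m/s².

q = 2.83 m²/s

For a rectangular channel the momentum equation gives q² = ½·g·y₁·y₂·(y₁ + y₂) = ½×9.81×0.387×1.87×2.26 = 8.01.
q = √8.01 = 2.83 m²/s.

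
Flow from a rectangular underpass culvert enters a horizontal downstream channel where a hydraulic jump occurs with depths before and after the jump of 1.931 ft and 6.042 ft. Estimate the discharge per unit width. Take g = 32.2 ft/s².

q = 38.70 ft²/s

For a rectangular channel the momentum equation gives q² = ½·g·y₁·y₂·(y₁ + y₂) = ½×32.2×1.931×6.042×7.973 = 1498.
q = √1498 = 38.70 ft²/s.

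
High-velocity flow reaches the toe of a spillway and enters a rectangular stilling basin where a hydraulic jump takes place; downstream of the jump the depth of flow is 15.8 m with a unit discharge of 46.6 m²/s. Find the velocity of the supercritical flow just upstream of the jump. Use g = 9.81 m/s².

V₁ = 29.0 m/s

V₂ = q/y₂ = 46.6/15.8 = 2.95 m/s; Fr₂ = V₂/√(g·y₂) = 0.237.
The Bélanger relation is symmetric: y₁/y₂ = ½[√(1 + 8Fr₂²) − 1] = ½[√1.449 − 1] = 0.102.
y₁ = 0.102 × 15.8 = 1.61 m.
V₁ = q/y₁ = 46.6/1.61 = 29.0 m/s.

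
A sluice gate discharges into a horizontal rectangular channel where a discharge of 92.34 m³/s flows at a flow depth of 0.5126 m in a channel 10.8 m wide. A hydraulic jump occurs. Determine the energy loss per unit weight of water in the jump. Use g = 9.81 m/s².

ΔE = 9.410 m

q = Q/b = 92.34/10.8 = 8.550 m²/s; V₁ = q/y₁ = 16.68 m/s. Fr₁ = V₁/√(g·y₁) = 7.438.
From the momentum equation for a rectangular channel, y₂/y₁ = ½[√(1 + 8Fr₁²) − 1] = ½[√443.61 − 1] = 10.03.
y₂ = 10.03 × 0.5126 = 5.142 m.
Head loss: ΔE = (y₂ − y₁)³/(4y₁y₂) = (5.142 − 0.5126)³/(4×0.5126×5.142) = 99.21/10.54 = 9.410 m.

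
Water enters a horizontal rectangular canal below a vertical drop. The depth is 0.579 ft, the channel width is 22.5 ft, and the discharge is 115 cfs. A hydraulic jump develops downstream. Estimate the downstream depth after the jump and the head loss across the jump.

y₂ = 1.41 ft; ΔE = 0.175 ft

q = Q/b = 115/22.5 = 5.11 ft²/s; V₁ = q/y₁ = 8.83 ft/s. Fr₁ = V₁/√(g·y₁) = 2.04.
Bélanger equation: y₂/y₁ = ½[√(1 + 8Fr₁²) − 1] = ½[√34.44 − 1] = 2.43.
y₂ = 2.43 × 0.579 = 1.41 ft.
V₂ = q/y₂ = 5.11/1.41 = 3.63 ft/s. E₁ = y₁ + V₁²/2g = 1.79 ft; E₂ = y₂ + V₂²/2g = 1.61 ft. ΔE = E₁ − E₂ = 0.175 ft.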